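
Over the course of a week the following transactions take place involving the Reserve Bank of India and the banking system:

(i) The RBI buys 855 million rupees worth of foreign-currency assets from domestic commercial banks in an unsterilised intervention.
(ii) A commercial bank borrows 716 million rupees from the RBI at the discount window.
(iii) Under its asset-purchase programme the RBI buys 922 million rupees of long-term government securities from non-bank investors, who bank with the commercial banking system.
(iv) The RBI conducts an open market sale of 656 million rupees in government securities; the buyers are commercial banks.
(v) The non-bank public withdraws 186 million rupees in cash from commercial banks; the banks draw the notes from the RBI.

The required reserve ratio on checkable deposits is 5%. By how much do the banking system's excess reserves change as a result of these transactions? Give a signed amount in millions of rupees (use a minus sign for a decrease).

+1614.2 million

FX purchase 855 million rupees: reserves +855M, deposits 0.
Discount-window loan 716 million rupees: reserves +716M, deposits 0.
Asset purchase (from non-banks) 922 million rupees: reserves +922M, deposits +922M.
OMO sale (to banks) 656 million rupees: reserves −656M, deposits 0.
Currency withdrawal 186 million rupees: reserves −186M, deposits −186M.
Totals: Δreserves = +1651M, Δdeposits = +736M.
Δrequired reserves = 5% × +736M = +36.8M.
Δexcess reserves = Δreserves − Δrequired = +1651M − (+36.8M) = +1614.2 million.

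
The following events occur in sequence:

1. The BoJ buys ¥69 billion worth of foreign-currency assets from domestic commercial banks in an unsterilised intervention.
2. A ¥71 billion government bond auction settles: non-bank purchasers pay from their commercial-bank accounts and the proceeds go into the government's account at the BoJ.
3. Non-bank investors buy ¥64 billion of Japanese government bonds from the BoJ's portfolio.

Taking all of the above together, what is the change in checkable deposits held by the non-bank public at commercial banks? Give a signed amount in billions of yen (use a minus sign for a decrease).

-¥135 billion

BoJ balance sheet:
  Assets:      Securities −¥64B, Foreign assets +¥69B
  Liabilities: Bank reserves −¥66B, Government deposits +¥71B
Commercial banking system:
  Assets:      Reserves at CB −¥66B, Foreign assets −¥69B
  Liabilities: Checkable deposits −¥135B
So the change in checkable deposits held by the non-bank public at commercial banks is -¥135 billion.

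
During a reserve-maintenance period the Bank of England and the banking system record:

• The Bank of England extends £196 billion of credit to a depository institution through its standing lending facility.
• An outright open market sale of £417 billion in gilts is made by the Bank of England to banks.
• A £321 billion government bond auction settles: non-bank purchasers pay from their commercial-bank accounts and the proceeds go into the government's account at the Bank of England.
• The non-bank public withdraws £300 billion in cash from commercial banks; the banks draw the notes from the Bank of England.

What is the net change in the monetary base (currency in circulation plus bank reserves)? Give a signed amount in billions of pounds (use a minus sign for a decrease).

Discount-window loan £196 billion: Bank of England balance sheet expands → +£196B.
OMO sale (to banks) £417 billion: Bank of England balance sheet contracts → −£417B.
Government account inflow £321 billion: reserves shift to a non-base liability → −£321B.
Currency withdrawal £300 billion: just a shift between currency and reserves — both are base money → 0.
Net: 196 − 417 − 321 + 0 = -£542 billion.

-£542 billion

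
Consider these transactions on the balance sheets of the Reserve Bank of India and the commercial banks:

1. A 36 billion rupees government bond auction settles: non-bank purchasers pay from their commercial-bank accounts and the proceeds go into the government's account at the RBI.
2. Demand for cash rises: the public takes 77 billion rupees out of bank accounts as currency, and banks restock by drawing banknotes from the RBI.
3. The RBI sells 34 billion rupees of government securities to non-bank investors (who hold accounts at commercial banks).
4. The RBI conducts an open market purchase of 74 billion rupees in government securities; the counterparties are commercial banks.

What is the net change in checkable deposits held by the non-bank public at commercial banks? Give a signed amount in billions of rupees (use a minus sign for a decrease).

RBI balance sheet:
  Assets:      Securities +40B
  Liabilities: Bank reserves −73B, Currency in circulation +77B, Government deposits +36B
Commercial banking system:
  Assets:      Reserves at CB −73B, Securities −74B
  Liabilities: Checkable deposits −147B
So the change in checkable deposits held by the non-bank public at commercial banks is -147 billion.

-147 billion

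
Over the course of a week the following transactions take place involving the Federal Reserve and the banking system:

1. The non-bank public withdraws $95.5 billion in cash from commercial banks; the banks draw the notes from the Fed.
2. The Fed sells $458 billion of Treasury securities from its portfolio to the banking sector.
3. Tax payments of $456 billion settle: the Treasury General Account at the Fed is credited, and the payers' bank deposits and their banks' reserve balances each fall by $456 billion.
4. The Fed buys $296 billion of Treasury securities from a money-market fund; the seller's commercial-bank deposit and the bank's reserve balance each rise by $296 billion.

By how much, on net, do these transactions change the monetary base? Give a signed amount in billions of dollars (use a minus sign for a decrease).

-$618 billion

Fed balance sheet:
  Assets:      Securities −$162B
  Liabilities: Bank reserves −$713.5B, Currency in circulation +$95.5B, Government deposits +$456B
Monetary base = currency + reserves: +$95.5B + (−$713.5B) = -$618 billion.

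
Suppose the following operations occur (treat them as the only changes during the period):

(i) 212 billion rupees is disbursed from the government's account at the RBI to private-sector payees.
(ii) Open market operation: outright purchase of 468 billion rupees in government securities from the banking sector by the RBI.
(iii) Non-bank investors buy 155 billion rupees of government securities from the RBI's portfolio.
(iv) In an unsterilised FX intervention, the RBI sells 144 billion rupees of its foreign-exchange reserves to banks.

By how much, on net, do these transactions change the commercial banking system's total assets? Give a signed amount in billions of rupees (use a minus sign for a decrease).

Government spending 212 billion rupees: bank balance sheets expand → +212B.
OMO purchase (from banks) 468 billion rupees: just an asset swap on bank balance sheets → 0.
Asset sale (to non-banks) 155 billion rupees: bank balance sheets shrink → −155B.
FX sale 144 billion rupees: just an asset swap on bank balance sheets → 0.
Net: 212 + 0 − 155 + 0 = +57 billion.

+57 billion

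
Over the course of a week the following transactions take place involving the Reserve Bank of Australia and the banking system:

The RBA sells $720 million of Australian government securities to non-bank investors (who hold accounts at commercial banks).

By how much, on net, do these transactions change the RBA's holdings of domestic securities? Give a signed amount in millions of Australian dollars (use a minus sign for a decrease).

-$720 million

Asset sale (to non-banks) $720 million: securities removed from the RBA's portfolio → −$720M.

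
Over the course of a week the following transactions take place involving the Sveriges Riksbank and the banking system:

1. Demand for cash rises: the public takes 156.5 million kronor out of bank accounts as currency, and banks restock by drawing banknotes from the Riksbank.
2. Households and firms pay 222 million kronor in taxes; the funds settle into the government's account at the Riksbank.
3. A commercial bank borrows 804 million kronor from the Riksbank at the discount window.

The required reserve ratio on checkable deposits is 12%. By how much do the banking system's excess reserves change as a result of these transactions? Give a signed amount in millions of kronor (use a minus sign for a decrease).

+470.92 million

Currency withdrawal 156.5 million kronor: reserves −156.5M, deposits −156.5M.
Government account inflow 222 million kronor: reserves −222M, deposits −222M.
Discount-window loan 804 million kronor: reserves +804M, deposits 0.
Totals: Δreserves = +425.5M, Δdeposits = −378.5M.
Δrequired reserves = 12% × −378.5M = −45.42M.
Δexcess reserves = Δreserves − Δrequired = +425.5M − (−45.42M) = +470.92 million.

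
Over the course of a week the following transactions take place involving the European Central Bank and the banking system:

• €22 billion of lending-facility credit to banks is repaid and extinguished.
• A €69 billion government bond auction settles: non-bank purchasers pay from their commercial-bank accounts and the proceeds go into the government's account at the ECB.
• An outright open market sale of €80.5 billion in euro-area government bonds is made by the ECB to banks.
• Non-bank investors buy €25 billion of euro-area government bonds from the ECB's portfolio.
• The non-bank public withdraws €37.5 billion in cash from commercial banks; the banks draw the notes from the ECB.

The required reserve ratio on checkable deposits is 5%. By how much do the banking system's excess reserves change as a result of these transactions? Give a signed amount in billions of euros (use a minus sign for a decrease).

-€227.425 billion

Discount-window repayment €22 billion: reserves −€22B, deposits 0.
Government account inflow €69 billion: reserves −€69B, deposits −€69B.
OMO sale (to banks) €80.5 billion: reserves −€80.5B, deposits 0.
Asset sale (to non-banks) €25 billion: reserves −€25B, deposits −€25B.
Currency withdrawal €37.5 billion: reserves −€37.5B, deposits −€37.5B.
Totals: Δreserves = −€234B, Δdeposits = −€131.5B.
Δrequired reserves = 5% × −€131.5B = −€6.575B.
Δexcess reserves = Δreserves − Δrequired = −€234B − (−€6.575B) = -€227.425 billion.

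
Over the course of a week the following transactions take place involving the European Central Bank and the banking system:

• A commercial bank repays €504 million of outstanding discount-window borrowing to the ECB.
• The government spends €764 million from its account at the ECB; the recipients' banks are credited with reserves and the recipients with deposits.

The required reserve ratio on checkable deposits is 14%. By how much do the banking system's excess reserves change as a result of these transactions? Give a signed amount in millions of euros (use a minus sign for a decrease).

+€153.04 million

Discount-window repayment €504 million: reserves −€504M, deposits 0.
Government spending €764 million: reserves +€764M, deposits +€764M.
Totals: Δreserves = +€260M, Δdeposits = +€764M.
Δrequired reserves = 14% × +€764M = +€106.96M.
Δexcess reserves = Δreserves − Δrequired = +€260M − (+€106.96M) = +€153.04 million.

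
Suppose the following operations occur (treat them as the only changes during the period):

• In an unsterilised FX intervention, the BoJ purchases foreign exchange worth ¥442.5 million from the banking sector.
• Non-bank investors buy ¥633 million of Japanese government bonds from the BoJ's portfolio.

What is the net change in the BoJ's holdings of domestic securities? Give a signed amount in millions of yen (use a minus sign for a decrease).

-¥633 million

FX purchase ¥442.5 million: the BoJ's securities portfolio is untouched → 0.
Asset sale (to non-banks) ¥633 million: securities removed from the BoJ's portfolio → −¥633M.
Net: 0 − 633 = -¥633 million.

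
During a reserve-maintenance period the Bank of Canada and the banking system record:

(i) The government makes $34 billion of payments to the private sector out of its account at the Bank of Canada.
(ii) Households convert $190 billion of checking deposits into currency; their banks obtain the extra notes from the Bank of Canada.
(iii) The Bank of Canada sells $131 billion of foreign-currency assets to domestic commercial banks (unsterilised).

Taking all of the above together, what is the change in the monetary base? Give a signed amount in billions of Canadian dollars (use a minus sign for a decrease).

Bank of Canada balance sheet:
  Assets:      Foreign assets −$131B
  Liabilities: Bank reserves −$287B, Currency in circulation +$190B, Government deposits −$34B
Monetary base = currency + reserves: +$190B + (−$287B) = -$97 billion.

-$97 billion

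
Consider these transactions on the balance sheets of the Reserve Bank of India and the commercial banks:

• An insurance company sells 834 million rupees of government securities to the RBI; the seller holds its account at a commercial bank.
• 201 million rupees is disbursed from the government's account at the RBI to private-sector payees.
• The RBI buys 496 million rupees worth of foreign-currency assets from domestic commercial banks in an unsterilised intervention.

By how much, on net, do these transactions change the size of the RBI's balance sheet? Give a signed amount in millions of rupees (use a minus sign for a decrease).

+1330 million

RBI balance sheet:
  Assets:      Securities +834M, Foreign assets +496M
  Liabilities: Bank reserves +1531M, Government deposits −201M
Change in total RBI assets = +1330 million.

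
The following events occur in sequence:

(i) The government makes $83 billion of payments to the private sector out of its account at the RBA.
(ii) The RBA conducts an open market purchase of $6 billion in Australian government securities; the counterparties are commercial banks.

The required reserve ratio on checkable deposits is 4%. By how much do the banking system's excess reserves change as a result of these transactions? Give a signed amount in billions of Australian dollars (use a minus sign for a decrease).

+$85.68 billion

Government spending $83 billion: reserves +$83B, deposits +$83B.
OMO purchase (from banks) $6 billion: reserves +$6B, deposits 0.
Totals: Δreserves = +$89B, Δdeposits = +$83B.
Δrequired reserves = 4% × +$83B = +$3.32B.
Δexcess reserves = Δreserves − Δrequired = +$89B − (+$3.32B) = +$85.68 billion.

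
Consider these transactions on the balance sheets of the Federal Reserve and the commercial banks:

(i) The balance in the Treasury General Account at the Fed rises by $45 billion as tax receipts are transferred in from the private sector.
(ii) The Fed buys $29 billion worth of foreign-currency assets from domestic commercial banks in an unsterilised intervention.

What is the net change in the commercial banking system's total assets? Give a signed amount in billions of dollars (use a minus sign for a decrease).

-$45 billion

Government account inflow $45 billion: bank balance sheets shrink → −$45B.
FX purchase $29 billion: just an asset swap on bank balance sheets → 0.
Net: −45 + 0 = -$45 billion.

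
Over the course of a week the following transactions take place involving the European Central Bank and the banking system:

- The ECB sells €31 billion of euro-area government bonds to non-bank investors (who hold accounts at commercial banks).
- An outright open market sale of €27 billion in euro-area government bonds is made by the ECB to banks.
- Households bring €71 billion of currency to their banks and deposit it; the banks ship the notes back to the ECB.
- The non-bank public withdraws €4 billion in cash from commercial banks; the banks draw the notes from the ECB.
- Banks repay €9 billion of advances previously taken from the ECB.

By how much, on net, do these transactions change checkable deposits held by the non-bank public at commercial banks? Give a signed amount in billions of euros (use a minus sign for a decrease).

ECB balance sheet:
  Assets:      Securities −€58B, Loans to banks −€9B
  Liabilities: Currency in circulation −€67B
Commercial banking system:
  Assets:      Securities +€27B
  Liabilities: Checkable deposits +€36B, Borrowings from CB −€9B
So the change in checkable deposits held by the non-bank public at commercial banks is +€36 billion.

+€36 billion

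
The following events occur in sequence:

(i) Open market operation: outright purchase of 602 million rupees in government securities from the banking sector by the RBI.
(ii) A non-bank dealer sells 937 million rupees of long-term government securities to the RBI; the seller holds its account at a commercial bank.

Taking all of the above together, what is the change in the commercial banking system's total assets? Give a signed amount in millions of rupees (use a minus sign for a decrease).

+937 million

RBI balance sheet:
  Assets:      Securities +1539M
  Liabilities: Bank reserves +1539M
Commercial banking system:
  Assets:      Reserves at CB +1539M, Securities −602M
  Liabilities: Checkable deposits +937M
Change in total bank assets = +937 million.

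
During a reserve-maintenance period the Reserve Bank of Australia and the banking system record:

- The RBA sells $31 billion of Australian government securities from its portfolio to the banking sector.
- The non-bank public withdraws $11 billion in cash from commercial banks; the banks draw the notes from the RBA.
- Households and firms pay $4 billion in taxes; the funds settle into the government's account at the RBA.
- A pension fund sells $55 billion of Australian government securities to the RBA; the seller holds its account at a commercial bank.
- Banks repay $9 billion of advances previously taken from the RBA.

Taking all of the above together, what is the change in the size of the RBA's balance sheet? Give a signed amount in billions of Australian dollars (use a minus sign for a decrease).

+$15 billion

OMO sale (to banks) $31 billion: an RBA asset is shed → −$31B.
Currency withdrawal $11 billion: only the composition of liabilities changes → 0.
Government account inflow $4 billion: only the composition of liabilities changes → 0.
Asset purchase (from non-banks) $55 billion: an RBA asset is acquired → +$55B.
Discount-window repayment $9 billion: an RBA asset is shed → −$9B.
Net: −31 + 0 + 0 + 55 − 9 = +$15 billion.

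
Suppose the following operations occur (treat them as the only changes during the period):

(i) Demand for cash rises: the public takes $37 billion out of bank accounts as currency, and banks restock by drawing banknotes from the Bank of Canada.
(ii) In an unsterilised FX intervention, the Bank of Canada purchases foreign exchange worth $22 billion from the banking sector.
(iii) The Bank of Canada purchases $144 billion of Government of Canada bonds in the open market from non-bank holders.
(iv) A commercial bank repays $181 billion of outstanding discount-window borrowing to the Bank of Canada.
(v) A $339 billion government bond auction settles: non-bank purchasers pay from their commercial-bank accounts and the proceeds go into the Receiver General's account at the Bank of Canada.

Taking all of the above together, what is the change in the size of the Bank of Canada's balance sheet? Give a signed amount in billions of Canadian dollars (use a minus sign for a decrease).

-$15 billion

Currency withdrawal $37 billion: only the composition of liabilities changes → 0.
FX purchase $22 billion: a Bank of Canada asset is acquired → +$22B.
Asset purchase (from non-banks) $144 billion: a Bank of Canada asset is acquired → +$144B.
Discount-window repayment $181 billion: a Bank of Canada asset is shed → −$181B.
Government account inflow $339 billion: only the composition of liabilities changes → 0.
Net: 0 + 22 + 144 − 181 + 0 = -$15 billion.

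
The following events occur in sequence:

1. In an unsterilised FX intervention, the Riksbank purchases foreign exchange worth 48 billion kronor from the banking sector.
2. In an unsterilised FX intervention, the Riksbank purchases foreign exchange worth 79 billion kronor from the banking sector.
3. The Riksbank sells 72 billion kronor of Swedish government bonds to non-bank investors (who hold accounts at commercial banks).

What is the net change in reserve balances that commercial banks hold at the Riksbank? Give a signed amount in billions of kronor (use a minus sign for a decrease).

FX purchase 48 billion kronor: the Riksbank pays by crediting reserve accounts → +48B.
FX purchase 79 billion kronor: the Riksbank pays by crediting reserve accounts → +79B.
Asset sale (to non-banks) 72 billion kronor: the non-bank buyers' banks settle from reserves → −72B.
Net: 48 + 79 − 72 = +55 billion.

+55 billion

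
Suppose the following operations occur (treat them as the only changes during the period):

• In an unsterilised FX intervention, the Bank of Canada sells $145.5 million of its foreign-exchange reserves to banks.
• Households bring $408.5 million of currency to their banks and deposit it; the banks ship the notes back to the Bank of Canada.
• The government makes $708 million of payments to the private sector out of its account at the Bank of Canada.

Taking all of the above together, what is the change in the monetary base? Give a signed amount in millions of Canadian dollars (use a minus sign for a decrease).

+$562.5 million

FX sale $145.5 million: Bank of Canada balance sheet contracts → −$145.5M.
Currency deposit $408.5 million: just a shift between currency and reserves — both are base money → 0.
Government spending $708 million: a non-base liability converts back to reserves → +$708M.
Net: −145.5 + 0 + 708 = +$562.5 million.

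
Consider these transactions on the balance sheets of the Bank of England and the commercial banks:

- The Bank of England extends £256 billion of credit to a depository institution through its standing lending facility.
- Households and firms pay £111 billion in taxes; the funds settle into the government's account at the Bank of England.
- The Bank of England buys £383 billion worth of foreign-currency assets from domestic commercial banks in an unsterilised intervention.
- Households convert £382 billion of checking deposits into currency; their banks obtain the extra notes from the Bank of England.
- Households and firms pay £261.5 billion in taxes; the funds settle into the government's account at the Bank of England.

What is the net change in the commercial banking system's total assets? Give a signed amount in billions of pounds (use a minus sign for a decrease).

-£498.5 billion

Discount-window loan £256 billion: bank balance sheets expand → +£256B.
Government account inflow £111 billion: bank balance sheets shrink → −£111B.
FX purchase £383 billion: just an asset swap on bank balance sheets → 0.
Currency withdrawal £382 billion: bank balance sheets shrink → −£382B.
Government account inflow £261.5 billion: bank balance sheets shrink → −£261.5B.
Net: 256 − 111 + 0 − 382 − 261.5 = -£498.5 billion.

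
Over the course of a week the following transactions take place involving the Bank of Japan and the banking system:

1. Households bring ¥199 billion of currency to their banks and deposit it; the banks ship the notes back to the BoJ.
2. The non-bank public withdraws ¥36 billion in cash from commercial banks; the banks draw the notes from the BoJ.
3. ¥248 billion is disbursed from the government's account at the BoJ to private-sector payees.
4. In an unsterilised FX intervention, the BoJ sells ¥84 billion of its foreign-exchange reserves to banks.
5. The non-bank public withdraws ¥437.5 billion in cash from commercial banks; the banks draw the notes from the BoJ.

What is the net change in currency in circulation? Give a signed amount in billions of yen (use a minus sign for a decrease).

+¥274.5 billion

Currency deposit ¥199 billion: notes return to the central bank → −¥199B.
Currency withdrawal ¥36 billion: notes leave the central bank → +¥36B.
Government spending ¥248 billion: no currency enters or leaves circulation → 0.
FX sale ¥84 billion: no currency enters or leaves circulation → 0.
Currency withdrawal ¥437.5 billion: notes leave the central bank → +¥437.5B.
Net: −199 + 36 + 0 + 0 + 437.5 = +¥274.5 billion.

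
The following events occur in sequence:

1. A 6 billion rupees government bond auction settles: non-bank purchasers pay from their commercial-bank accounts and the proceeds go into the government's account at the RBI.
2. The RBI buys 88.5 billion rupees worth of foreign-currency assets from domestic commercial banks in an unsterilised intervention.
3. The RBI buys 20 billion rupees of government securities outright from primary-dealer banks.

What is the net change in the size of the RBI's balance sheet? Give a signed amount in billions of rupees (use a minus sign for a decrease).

Government account inflow 6 billion rupees: only the composition of liabilities changes → 0.
FX purchase 88.5 billion rupees: an RBI asset is acquired → +88.5B.
OMO purchase (from banks) 20 billion rupees: an RBI asset is acquired → +20B.
Net: 0 + 88.5 + 20 = +108.5 billion.

+108.5 billion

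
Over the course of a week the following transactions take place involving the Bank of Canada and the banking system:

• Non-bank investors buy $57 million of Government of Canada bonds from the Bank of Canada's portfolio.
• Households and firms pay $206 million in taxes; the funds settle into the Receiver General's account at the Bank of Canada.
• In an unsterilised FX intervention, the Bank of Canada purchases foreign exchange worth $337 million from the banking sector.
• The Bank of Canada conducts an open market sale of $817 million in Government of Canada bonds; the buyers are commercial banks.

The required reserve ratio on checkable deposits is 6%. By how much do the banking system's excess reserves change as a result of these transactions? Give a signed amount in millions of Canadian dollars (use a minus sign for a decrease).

Asset sale (to non-banks) $57 million: reserves −$57M, deposits −$57M.
Government account inflow $206 million: reserves −$206M, deposits −$206M.
FX purchase $337 million: reserves +$337M, deposits 0.
OMO sale (to banks) $817 million: reserves −$817M, deposits 0.
Totals: Δreserves = −$743M, Δdeposits = −$263M.
Δrequired reserves = 6% × −$263M = −$15.78M.
Δexcess reserves = Δreserves − Δrequired = −$743M − (−$15.78M) = -$727.22 million.

-$727.22 million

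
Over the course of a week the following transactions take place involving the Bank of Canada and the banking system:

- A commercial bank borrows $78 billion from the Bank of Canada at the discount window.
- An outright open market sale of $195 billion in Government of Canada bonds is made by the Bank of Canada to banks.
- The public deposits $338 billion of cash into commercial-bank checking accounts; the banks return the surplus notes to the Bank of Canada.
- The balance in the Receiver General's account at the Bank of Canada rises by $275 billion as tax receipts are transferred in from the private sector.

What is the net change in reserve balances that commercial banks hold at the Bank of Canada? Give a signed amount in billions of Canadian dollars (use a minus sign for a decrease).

Bank of Canada balance sheet:
  Assets:      Securities −$195B, Loans to banks +$78B
  Liabilities: Bank reserves −$54B, Currency in circulation −$338B, Government deposits +$275B
Commercial banking system:
  Assets:      Reserves at CB −$54B, Securities +$195B
  Liabilities: Checkable deposits +$63B, Borrowings from CB +$78B
So the change in reserve balances that commercial banks hold at the Bank of Canada is -$54 billion.

-$54 billion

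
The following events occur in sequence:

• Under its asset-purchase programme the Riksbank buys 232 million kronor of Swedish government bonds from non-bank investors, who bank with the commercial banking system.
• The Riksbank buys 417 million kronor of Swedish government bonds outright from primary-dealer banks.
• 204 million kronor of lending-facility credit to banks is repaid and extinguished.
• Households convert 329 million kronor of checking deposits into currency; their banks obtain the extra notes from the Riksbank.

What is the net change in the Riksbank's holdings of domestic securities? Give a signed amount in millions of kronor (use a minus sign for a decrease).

Riksbank balance sheet:
  Assets:      Securities +649M, Loans to banks −204M
  Liabilities: Bank reserves +116M, Currency in circulation +329M
So the change in the Riksbank's holdings of domestic securities is +649 million.

+649 million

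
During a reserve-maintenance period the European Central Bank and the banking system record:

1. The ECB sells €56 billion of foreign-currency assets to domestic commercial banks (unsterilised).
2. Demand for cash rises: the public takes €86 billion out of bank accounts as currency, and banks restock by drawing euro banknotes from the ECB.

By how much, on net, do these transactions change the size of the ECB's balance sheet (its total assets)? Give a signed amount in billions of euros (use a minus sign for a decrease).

-€56 billion

ECB balance sheet:
  Assets:      Foreign assets −€56B
  Liabilities: Bank reserves −€142B, Currency in circulation +€86B
Change in total ECB assets = -€56 billion.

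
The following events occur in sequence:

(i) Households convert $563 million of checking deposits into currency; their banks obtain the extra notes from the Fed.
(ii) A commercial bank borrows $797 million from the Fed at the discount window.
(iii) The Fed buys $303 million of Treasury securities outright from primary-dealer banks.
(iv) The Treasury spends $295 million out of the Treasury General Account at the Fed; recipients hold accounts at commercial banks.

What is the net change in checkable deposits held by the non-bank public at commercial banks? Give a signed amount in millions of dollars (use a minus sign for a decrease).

Currency withdrawal $563 million: non-bank counterparties' bank balances fall → −$563M.
Discount-window loan $797 million: the counterparty is a bank, so public deposits are unchanged → 0.
OMO purchase (from banks) $303 million: the counterparty is a bank, so public deposits are unchanged → 0.
Government spending $295 million: non-bank counterparties' bank balances rise → +$295M.
Net: −563 + 0 + 0 + 295 = -$268 million.

-$268 million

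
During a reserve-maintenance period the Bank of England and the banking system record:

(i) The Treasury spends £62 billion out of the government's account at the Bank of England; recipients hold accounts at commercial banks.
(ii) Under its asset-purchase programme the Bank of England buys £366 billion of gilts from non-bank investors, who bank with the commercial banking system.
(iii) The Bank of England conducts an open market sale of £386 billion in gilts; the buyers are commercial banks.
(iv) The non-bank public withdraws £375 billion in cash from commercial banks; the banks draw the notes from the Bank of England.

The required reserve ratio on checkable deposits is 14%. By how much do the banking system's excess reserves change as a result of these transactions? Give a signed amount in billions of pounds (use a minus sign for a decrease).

Government spending £62 billion: reserves +£62B, deposits +£62B.
Asset purchase (from non-banks) £366 billion: reserves +£366B, deposits +£366B.
OMO sale (to banks) £386 billion: reserves −£386B, deposits 0.
Currency withdrawal £375 billion: reserves −£375B, deposits −£375B.
Totals: Δreserves = −£333B, Δdeposits = +£53B.
Δrequired reserves = 14% × +£53B = +£7.42B.
Δexcess reserves = Δreserves − Δrequired = −£333B − (+£7.42B) = -£340.42 billion.

-£340.42 billion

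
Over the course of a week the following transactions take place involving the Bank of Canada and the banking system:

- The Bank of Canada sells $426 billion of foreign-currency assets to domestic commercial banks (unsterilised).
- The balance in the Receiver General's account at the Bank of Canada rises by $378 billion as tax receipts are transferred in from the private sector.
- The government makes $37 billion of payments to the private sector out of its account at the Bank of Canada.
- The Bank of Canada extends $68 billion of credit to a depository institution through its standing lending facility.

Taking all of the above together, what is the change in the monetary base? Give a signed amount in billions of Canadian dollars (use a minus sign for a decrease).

-$699 billion

FX sale $426 billion: Bank of Canada balance sheet contracts → −$426B.
Government account inflow $378 billion: reserves shift to a non-base liability → −$378B.
Government spending $37 billion: a non-base liability converts back to reserves → +$37B.
Discount-window loan $68 billion: Bank of Canada balance sheet expands → +$68B.
Net: −426 − 378 + 37 + 68 = -$699 billion.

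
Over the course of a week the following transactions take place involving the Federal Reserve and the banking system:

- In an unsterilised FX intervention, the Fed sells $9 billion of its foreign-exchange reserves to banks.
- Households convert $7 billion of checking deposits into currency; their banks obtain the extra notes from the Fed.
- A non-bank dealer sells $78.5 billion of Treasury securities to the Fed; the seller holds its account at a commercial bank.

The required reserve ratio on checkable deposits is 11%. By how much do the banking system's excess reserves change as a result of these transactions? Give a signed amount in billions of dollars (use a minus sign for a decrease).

+$54.635 billion

FX sale $9 billion: reserves −$9B, deposits 0.
Currency withdrawal $7 billion: reserves −$7B, deposits −$7B.
Asset purchase (from non-banks) $78.5 billion: reserves +$78.5B, deposits +$78.5B.
Totals: Δreserves = +$62.5B, Δdeposits = +$71.5B.
Δrequired reserves = 11% × +$71.5B = +$7.865B.
Δexcess reserves = Δreserves − Δrequired = +$62.5B − (+$7.865B) = +$54.635 billion.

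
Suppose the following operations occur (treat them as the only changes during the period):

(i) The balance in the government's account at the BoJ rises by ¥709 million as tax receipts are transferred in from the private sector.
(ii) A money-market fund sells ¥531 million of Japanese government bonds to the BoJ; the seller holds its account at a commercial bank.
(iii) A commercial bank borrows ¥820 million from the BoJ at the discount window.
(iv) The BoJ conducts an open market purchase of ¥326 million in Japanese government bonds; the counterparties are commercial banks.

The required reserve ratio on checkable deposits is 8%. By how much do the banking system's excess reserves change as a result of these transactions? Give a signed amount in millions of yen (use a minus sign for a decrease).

+¥982.24 million

Government account inflow ¥709 million: reserves −¥709M, deposits −¥709M.
Asset purchase (from non-banks) ¥531 million: reserves +¥531M, deposits +¥531M.
Discount-window loan ¥820 million: reserves +¥820M, deposits 0.
OMO purchase (from banks) ¥326 million: reserves +¥326M, deposits 0.
Totals: Δreserves = +¥968M, Δdeposits = −¥178M.
Δrequired reserves = 8% × −¥178M = −¥14.24M.
Δexcess reserves = Δreserves − Δrequired = +¥968M − (−¥14.24M) = +¥982.24 million.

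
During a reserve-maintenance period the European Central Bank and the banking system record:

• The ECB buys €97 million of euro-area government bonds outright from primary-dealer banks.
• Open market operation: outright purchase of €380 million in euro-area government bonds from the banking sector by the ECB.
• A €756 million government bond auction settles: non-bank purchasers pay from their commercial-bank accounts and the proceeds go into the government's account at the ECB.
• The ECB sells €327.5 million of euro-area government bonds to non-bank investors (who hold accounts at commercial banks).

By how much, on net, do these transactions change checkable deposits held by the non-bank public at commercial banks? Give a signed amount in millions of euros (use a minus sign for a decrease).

OMO purchase (from banks) €97 million: the counterparty is a bank, so public deposits are unchanged → 0.
OMO purchase (from banks) €380 million: the counterparty is a bank, so public deposits are unchanged → 0.
Government account inflow €756 million: non-bank counterparties' bank balances fall → −€756M.
Asset sale (to non-banks) €327.5 million: non-bank counterparties' bank balances fall → −€327.5M.
Net: 0 + 0 − 756 − 327.5 = -€1083.5 million.

-€1083.5 million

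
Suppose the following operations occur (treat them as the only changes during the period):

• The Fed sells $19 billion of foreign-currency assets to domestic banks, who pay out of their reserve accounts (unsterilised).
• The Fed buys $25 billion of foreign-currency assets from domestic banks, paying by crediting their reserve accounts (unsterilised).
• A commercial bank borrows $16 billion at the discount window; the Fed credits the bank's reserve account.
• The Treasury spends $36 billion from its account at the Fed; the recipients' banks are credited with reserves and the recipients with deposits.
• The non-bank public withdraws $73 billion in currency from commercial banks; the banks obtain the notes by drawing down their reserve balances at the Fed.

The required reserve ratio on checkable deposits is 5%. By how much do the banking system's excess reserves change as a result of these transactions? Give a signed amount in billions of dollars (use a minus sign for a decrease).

-$13.15 billion

FX sale $19 billion: reserves −$19B, deposits 0.
FX purchase $25 billion: reserves +$25B, deposits 0.
Discount-window loan $16 billion: reserves +$16B, deposits 0.
Government spending $36 billion: reserves +$36B, deposits +$36B.
Currency withdrawal $73 billion: reserves −$73B, deposits −$73B.
Totals: Δreserves = −$15B, Δdeposits = −$37B.
Δrequired reserves = 5% × −$37B = −$1.85B.
Δexcess reserves = Δreserves − Δrequired = −$15B − (−$1.85B) = -$13.15 billion.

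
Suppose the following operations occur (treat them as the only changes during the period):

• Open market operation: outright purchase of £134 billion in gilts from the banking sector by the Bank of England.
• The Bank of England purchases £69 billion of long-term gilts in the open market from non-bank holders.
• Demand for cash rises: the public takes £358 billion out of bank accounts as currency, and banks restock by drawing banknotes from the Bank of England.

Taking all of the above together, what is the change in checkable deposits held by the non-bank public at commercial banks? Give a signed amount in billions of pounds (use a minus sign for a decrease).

-£289 billion

Bank of England balance sheet:
  Assets:      Securities +£203B
  Liabilities: Bank reserves −£155B, Currency in circulation +£358B
Commercial banking system:
  Assets:      Reserves at CB −£155B, Securities −£134B
  Liabilities: Checkable deposits −£289B
So the change in checkable deposits held by the non-bank public at commercial banks is -£289 billion.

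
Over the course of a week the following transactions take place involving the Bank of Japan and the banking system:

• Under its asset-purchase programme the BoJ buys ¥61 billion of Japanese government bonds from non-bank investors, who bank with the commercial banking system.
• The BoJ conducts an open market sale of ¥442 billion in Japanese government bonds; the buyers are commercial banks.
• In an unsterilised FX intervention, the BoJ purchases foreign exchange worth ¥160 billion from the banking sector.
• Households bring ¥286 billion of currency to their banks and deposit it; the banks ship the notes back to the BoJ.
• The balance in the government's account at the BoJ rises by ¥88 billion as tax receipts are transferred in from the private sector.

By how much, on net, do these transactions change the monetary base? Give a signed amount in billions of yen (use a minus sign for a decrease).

-¥309 billion

Asset purchase (from non-banks) ¥61 billion: BoJ balance sheet expands → +¥61B.
OMO sale (to banks) ¥442 billion: BoJ balance sheet contracts → −¥442B.
FX purchase ¥160 billion: BoJ balance sheet expands → +¥160B.
Currency deposit ¥286 billion: just a shift between currency and reserves — both are base money → 0.
Government account inflow ¥88 billion: reserves shift to a non-base liability → −¥88B.
Net: 61 − 442 + 160 + 0 − 88 = -¥309 billion.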